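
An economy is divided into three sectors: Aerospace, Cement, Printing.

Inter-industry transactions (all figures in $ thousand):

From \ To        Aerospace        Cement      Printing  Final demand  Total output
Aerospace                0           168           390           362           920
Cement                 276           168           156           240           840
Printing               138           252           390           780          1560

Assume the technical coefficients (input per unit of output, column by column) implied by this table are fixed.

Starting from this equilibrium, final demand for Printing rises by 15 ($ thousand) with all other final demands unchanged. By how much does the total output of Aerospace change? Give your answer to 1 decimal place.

Δx_1 = 7.0

Technical coefficients a_ij = z_ij / X_j:
  a_11 = 0/920 = 0.00, a_21 = 276/920 = 0.30, a_31 = 138/920 = 0.15
  a_12 = 168/840 = 0.20, a_22 = 168/840 = 0.20, a_32 = 252/840 = 0.30
  a_13 = 390/1560 = 0.25, a_23 = 156/1560 = 0.10, a_33 = 390/1560 = 0.25
I − A =
  [   1.00    -0.20    -0.25]
  [  -0.30     0.80    -0.10]
  [  -0.15    -0.30     0.75]
Cofactors of I−A, C_ij = (−1)^(i+j)·(minor ij) (rows/columns in the sector order above):
  C_11 = (0.80)(0.75) − (-0.10)(-0.30) = 0.5700
  C_12 = −[(-0.30)(0.75) − (-0.10)(-0.15)] = 0.2400
  C_13 = (-0.30)(-0.30) − (0.80)(-0.15) = 0.2100
  C_21 = −[(-0.20)(0.75) − (-0.25)(-0.30)] = 0.2250
  C_22 = (1.00)(0.75) − (-0.25)(-0.15) = 0.7125
  C_23 = −[(1.00)(-0.30) − (-0.20)(-0.15)] = 0.3300
  C_31 = (-0.20)(-0.10) − (-0.25)(0.80) = 0.2200
  C_32 = −[(1.00)(-0.10) − (-0.25)(-0.30)] = 0.1750
  C_33 = (1.00)(0.80) − (-0.20)(-0.30) = 0.7400
det(I−A) = Σ_j (I−A)_1j·C_1j = (1.00)(0.5700) + (-0.20)(0.2400) + (-0.25)(0.2100) = 0.4695
adj(I−A) = Cᵀ =
  [ 0.5700   0.2250   0.2200]
  [ 0.2400   0.7125   0.1750]
  [ 0.2100   0.3300   0.7400]
(I − A)⁻¹ = adj(I−A) / det(I−A) ≈
  [   1.2141     0.4792     0.4686]
  [   0.5112     1.5176     0.3727]
  [   0.4473     0.7029     1.5761]
Δx = (I − A)⁻¹ Δd with Δd having +15 in the Printing component and 0 elsewhere.
So Δx_1 = L_13 · (+15), where L_13 = adj(I−A)_13 / det(I−A) = 0.2200 / 0.4695.
Δx_1 = 0.2200 × (+15) / 0.4695 = 3.30 / 0.4695 ≈ 7.0.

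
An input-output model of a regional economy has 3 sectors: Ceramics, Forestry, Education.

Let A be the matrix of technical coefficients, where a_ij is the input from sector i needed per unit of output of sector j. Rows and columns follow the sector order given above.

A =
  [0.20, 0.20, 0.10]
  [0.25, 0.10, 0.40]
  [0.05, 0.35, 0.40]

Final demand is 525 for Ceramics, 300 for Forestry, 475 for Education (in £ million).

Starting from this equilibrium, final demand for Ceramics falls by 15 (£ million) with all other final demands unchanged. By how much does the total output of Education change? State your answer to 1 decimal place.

Δx_E = -7.3

I − A =
  [   0.80    -0.20    -0.10]
  [  -0.25     0.90    -0.40]
  [  -0.05    -0.35     0.60]
Cofactors of I−A, C_ij = (−1)^(i+j)·(minor ij) (rows/columns in the sector order above):
  C_11 = (0.90)(0.60) − (-0.40)(-0.35) = 0.4000
  C_12 = −[(-0.25)(0.60) − (-0.40)(-0.05)] = 0.1700
  C_13 = (-0.25)(-0.35) − (0.90)(-0.05) = 0.1325
  C_21 = −[(-0.20)(0.60) − (-0.10)(-0.35)] = 0.1550
  C_22 = (0.80)(0.60) − (-0.10)(-0.05) = 0.4750
  C_23 = −[(0.80)(-0.35) − (-0.20)(-0.05)] = 0.2900
  C_31 = (-0.20)(-0.40) − (-0.10)(0.90) = 0.1700
  C_32 = −[(0.80)(-0.40) − (-0.10)(-0.25)] = 0.3450
  C_33 = (0.80)(0.90) − (-0.20)(-0.25) = 0.6700
det(I−A) = Σ_j (I−A)_1j·C_1j = (0.80)(0.4000) + (-0.20)(0.1700) + (-0.10)(0.1325) = 0.27275
adj(I−A) = Cᵀ =
  [ 0.4000   0.1550   0.1700]
  [ 0.1700   0.4750   0.3450]
  [ 0.1325   0.2900   0.6700]
(I − A)⁻¹ = adj(I−A) / det(I−A) ≈
  [   1.4665     0.5683     0.6233]
  [   0.6233     1.7415     1.2649]
  [   0.4858     1.0632     2.4565]
Δx = (I − A)⁻¹ Δd with Δd having -15 in the Ceramics component and 0 elsewhere.
So Δx_E = L_EC · (-15), where L_EC = adj(I−A)_EC / det(I−A) = 0.1325 / 0.27275.
Δx_E = 0.1325 × (-15) / 0.27275 = -1.9875 / 0.27275 ≈ -7.3.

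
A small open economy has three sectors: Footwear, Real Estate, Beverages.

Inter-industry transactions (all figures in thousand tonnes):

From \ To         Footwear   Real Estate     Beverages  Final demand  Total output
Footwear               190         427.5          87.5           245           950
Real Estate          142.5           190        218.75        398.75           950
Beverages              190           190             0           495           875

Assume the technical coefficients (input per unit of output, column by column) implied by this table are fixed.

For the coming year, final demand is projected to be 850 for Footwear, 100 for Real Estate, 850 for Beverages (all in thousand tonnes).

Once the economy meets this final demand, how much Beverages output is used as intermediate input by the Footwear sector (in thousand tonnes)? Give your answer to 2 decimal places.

Technical coefficients a_ij = z_ij / X_j:
  a_FF = 190/950 = 0.20, a_RF = 142.5/950 = 0.15, a_BF = 190/950 = 0.20
  a_FR = 427.5/950 = 0.45, a_RR = 190/950 = 0.20, a_BR = 190/950 = 0.20
  a_FB = 87.5/875 = 0.10, a_RB = 218.75/875 = 0.25, a_BB = 0/875 = 0.00
I − A =
  [   0.80    -0.45    -0.10]
  [  -0.15     0.80    -0.25]
  [  -0.20    -0.20     1.00]
Cofactors of I−A, C_ij = (−1)^(i+j)·(minor ij) (rows/columns in the sector order above):
  C_11 = (0.80)(1.00) − (-0.25)(-0.20) = 0.7500
  C_12 = −[(-0.15)(1.00) − (-0.25)(-0.20)] = 0.2000
  C_13 = (-0.15)(-0.20) − (0.80)(-0.20) = 0.1900
  C_21 = −[(-0.45)(1.00) − (-0.10)(-0.20)] = 0.4700
  C_22 = (0.80)(1.00) − (-0.10)(-0.20) = 0.7800
  C_23 = −[(0.80)(-0.20) − (-0.45)(-0.20)] = 0.2500
  C_31 = (-0.45)(-0.25) − (-0.10)(0.80) = 0.1925
  C_32 = −[(0.80)(-0.25) − (-0.10)(-0.15)] = 0.2150
  C_33 = (0.80)(0.80) − (-0.45)(-0.15) = 0.5725
det(I−A) = Σ_j (I−A)_1j·C_1j = (0.80)(0.7500) + (-0.45)(0.2000) + (-0.10)(0.1900) = 0.4910
adj(I−A) = Cᵀ =
  [ 0.7500   0.4700   0.1925]
  [ 0.2000   0.7800   0.2150]
  [ 0.1900   0.2500   0.5725]
(I − A)⁻¹ = adj(I−A) / det(I−A) ≈
  [   1.5275     0.9572     0.3921]
  [   0.4073     1.5886     0.4379]
  [   0.3870     0.5092     1.1660]
First solve x = (I − A)⁻¹ d = adj(I−A)·d / det(I−A); in particular x_F = (0.7500·850 + 0.4700·100 + 0.1925·850) / 0.4910 = 848.125 / 0.4910 ≈ 1727.3422.
Intermediate flow from B to F: z_BF = a_BF · x_F = 0.20 × 848.125 / 0.4910 = 169.625 / 0.4910 ≈ 345.47.

z_BF = 345.47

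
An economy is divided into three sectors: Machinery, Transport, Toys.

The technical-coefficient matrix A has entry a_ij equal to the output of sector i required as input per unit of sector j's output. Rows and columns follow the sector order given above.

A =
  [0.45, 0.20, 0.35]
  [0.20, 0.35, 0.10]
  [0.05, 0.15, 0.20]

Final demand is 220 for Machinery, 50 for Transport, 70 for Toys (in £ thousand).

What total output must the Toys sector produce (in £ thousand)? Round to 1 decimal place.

I − A =
  [   0.55    -0.20    -0.35]
  [  -0.20     0.65    -0.10]
  [  -0.05    -0.15     0.80]
Cofactors of I−A, C_ij = (−1)^(i+j)·(minor ij) (rows/columns in the sector order above):
  C_11 = (0.65)(0.80) − (-0.10)(-0.15) = 0.5050
  C_12 = −[(-0.20)(0.80) − (-0.10)(-0.05)] = 0.1650
  C_13 = (-0.20)(-0.15) − (0.65)(-0.05) = 0.0625
  C_21 = −[(-0.20)(0.80) − (-0.35)(-0.15)] = 0.2125
  C_22 = (0.55)(0.80) − (-0.35)(-0.05) = 0.4225
  C_23 = −[(0.55)(-0.15) − (-0.20)(-0.05)] = 0.0925
  C_31 = (-0.20)(-0.10) − (-0.35)(0.65) = 0.2475
  C_32 = −[(0.55)(-0.10) − (-0.35)(-0.20)] = 0.1250
  C_33 = (0.55)(0.65) − (-0.20)(-0.20) = 0.3175
det(I−A) = Σ_j (I−A)_1j·C_1j = (0.55)(0.5050) + (-0.20)(0.1650) + (-0.35)(0.0625) = 0.222875
adj(I−A) = Cᵀ =
  [ 0.5050   0.2125   0.2475]
  [ 0.1650   0.4225   0.1250]
  [ 0.0625   0.0925   0.3175]
(I − A)⁻¹ = adj(I−A) / det(I−A) ≈
  [   2.2658     0.9534     1.1105]
  [   0.7403     1.8957     0.5609]
  [   0.2804     0.4150     1.4246]
x = (I − A)⁻¹ d = adj(I−A)·d / det(I−A), with det(I−A) = 0.222875:
  x_1 = (0.5050·220 + 0.2125·50 + 0.2475·70) / 0.222875 = 139.05 / 0.222875 ≈ 623.9
  x_2 = (0.1650·220 + 0.4225·50 + 0.1250·70) / 0.222875 = 66.175 / 0.222875 ≈ 296.9
  x_3 = (0.0625·220 + 0.0925·50 + 0.3175·70) / 0.222875 = 40.60 / 0.222875 ≈ 182.2

x_3 = 182.2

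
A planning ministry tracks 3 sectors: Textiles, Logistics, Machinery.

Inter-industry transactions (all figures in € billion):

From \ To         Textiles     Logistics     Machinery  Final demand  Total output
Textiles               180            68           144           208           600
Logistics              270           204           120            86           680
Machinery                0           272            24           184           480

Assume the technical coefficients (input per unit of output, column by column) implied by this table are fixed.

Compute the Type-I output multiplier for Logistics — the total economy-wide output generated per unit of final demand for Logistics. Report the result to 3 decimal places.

m_2 = 3.883

Technical coefficients a_ij = z_ij / X_j:
  a_11 = 180/600 = 0.30, a_21 = 270/600 = 0.45, a_31 = 0/600 = 0.00
  a_12 = 68/680 = 0.10, a_22 = 204/680 = 0.30, a_32 = 272/680 = 0.40
  a_13 = 144/480 = 0.30, a_23 = 120/480 = 0.25, a_33 = 24/480 = 0.05
I − A =
  [   0.70    -0.10    -0.30]
  [  -0.45     0.70    -0.25]
  [   0.00    -0.40     0.95]
Cofactors of I−A, C_ij = (−1)^(i+j)·(minor ij) (rows/columns in the sector order above):
  C_11 = (0.70)(0.95) − (-0.25)(-0.40) = 0.5650
  C_12 = −[(-0.45)(0.95) − (-0.25)(0.00)] = 0.4275
  C_13 = (-0.45)(-0.40) − (0.70)(0.00) = 0.1800
  C_21 = −[(-0.10)(0.95) − (-0.30)(-0.40)] = 0.2150
  C_22 = (0.70)(0.95) − (-0.30)(0.00) = 0.6650
  C_23 = −[(0.70)(-0.40) − (-0.10)(0.00)] = 0.2800
  C_31 = (-0.10)(-0.25) − (-0.30)(0.70) = 0.2350
  C_32 = −[(0.70)(-0.25) − (-0.30)(-0.45)] = 0.3100
  C_33 = (0.70)(0.70) − (-0.10)(-0.45) = 0.4450
det(I−A) = Σ_j (I−A)_1j·C_1j = (0.70)(0.5650) + (-0.10)(0.4275) + (-0.30)(0.1800) = 0.29875
adj(I−A) = Cᵀ =
  [ 0.5650   0.2150   0.2350]
  [ 0.4275   0.6650   0.3100]
  [ 0.1800   0.2800   0.4450]
(I − A)⁻¹ = adj(I−A) / det(I−A) ≈
  [   1.8912     0.7197     0.7866]
  [   1.4310     2.2259     1.0377]
  [   0.6025     0.9372     1.4895]
The output multiplier for sector j is the column-j sum of the Leontief inverse (I − A)⁻¹ = adj(I−A) / det(I−A).
Column 2 of adj(I−A): (0.2150, 0.6650, 0.2800); det(I−A) = 0.29875.
m_2 = (0.2150 + 0.6650 + 0.2800) / 0.29875 = 1.16 / 0.29875 ≈ 3.883.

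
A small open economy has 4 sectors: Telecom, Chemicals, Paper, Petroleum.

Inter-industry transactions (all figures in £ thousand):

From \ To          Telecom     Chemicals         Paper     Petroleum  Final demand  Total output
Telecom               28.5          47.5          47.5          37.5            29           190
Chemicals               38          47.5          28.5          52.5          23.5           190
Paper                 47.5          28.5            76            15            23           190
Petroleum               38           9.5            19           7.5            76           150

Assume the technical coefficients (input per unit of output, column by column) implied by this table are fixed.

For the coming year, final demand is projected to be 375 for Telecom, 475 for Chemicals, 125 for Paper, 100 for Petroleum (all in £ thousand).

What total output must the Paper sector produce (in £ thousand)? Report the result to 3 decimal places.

Technical coefficients a_ij = z_ij / X_j:
  a_11 = 28.5/190 = 0.15, a_21 = 38/190 = 0.20, a_31 = 47.5/190 = 0.25, a_41 = 38/190 = 0.20
  a_12 = 47.5/190 = 0.25, a_22 = 47.5/190 = 0.25, a_32 = 28.5/190 = 0.15, a_42 = 9.5/190 = 0.05
  a_13 = 47.5/190 = 0.25, a_23 = 28.5/190 = 0.15, a_33 = 76/190 = 0.40, a_43 = 19/190 = 0.10
  a_14 = 37.5/150 = 0.25, a_24 = 52.5/150 = 0.35, a_34 = 15/150 = 0.10, a_44 = 7.5/150 = 0.05
I − A =
  [   0.85    -0.25    -0.25    -0.25]
  [  -0.20     0.75    -0.15    -0.35]
  [  -0.25    -0.15     0.60    -0.10]
  [  -0.20    -0.05    -0.10     0.95]
Compute the cofactors C_ij = (−1)^(i+j)·(3×3 minor ij) of I−A; the adjugate is their transpose:
adj(I−A) = Cᵀ =
  [ 0.382125   0.188125   0.238750   0.195000]
  [ 0.201375   0.375375   0.213375   0.213750]
  [ 0.228750   0.185375   0.485750   0.179625]
  [ 0.115125   0.078875   0.112625   0.269625]
det(I−A) = Σ_j (I−A)_1j·C_1j = (0.85)(0.382125) + (-0.25)(0.201375) + (-0.25)(0.228750) + (-0.25)(0.115125) = 0.18849375
(I − A)⁻¹ = adj(I−A) / det(I−A) ≈
  [   2.0273     0.9980     1.2666     1.0345]
  [   1.0683     1.9914     1.1320     1.1340]
  [   1.2136     0.9835     2.5770     0.9529]
  [   0.6108     0.4184     0.5975     1.4304]
x = (I − A)⁻¹ d = adj(I−A)·d / det(I−A), with det(I−A) = 0.18849375:
  x_1 = (0.382125·375 + 0.188125·475 + 0.238750·125 + 0.195000·100) / 0.18849375 = 282.00 / 0.18849375 ≈ 1496.071
  x_2 = (0.201375·375 + 0.375375·475 + 0.213375·125 + 0.213750·100) / 0.18849375 = 301.865625 / 0.18849375 ≈ 1601.462
  x_3 = (0.228750·375 + 0.185375·475 + 0.485750·125 + 0.179625·100) / 0.18849375 = 252.515625 / 0.18849375 ≈ 1339.650
  x_4 = (0.115125·375 + 0.078875·475 + 0.112625·125 + 0.269625·100) / 0.18849375 = 121.678125 / 0.18849375 ≈ 645.529

x_3 = 1339.650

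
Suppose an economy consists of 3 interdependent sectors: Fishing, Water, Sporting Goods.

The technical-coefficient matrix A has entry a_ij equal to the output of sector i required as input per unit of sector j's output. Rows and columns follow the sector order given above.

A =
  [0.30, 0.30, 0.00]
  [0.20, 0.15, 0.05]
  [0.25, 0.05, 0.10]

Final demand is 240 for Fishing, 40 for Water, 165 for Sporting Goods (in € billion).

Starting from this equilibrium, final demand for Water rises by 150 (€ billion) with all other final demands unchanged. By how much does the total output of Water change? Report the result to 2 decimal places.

Δx_W = 198.53

I − A =
  [   0.70    -0.30     0.00]
  [  -0.20     0.85    -0.05]
  [  -0.25    -0.05     0.90]
Cofactors of I−A, C_ij = (−1)^(i+j)·(minor ij) (rows/columns in the sector order above):
  C_11 = (0.85)(0.90) − (-0.05)(-0.05) = 0.7625
  C_12 = −[(-0.20)(0.90) − (-0.05)(-0.25)] = 0.1925
  C_13 = (-0.20)(-0.05) − (0.85)(-0.25) = 0.2225
  C_21 = −[(-0.30)(0.90) − (0.00)(-0.05)] = 0.2700
  C_22 = (0.70)(0.90) − (0.00)(-0.25) = 0.6300
  C_23 = −[(0.70)(-0.05) − (-0.30)(-0.25)] = 0.1100
  C_31 = (-0.30)(-0.05) − (0.00)(0.85) = 0.0150
  C_32 = −[(0.70)(-0.05) − (0.00)(-0.20)] = 0.0350
  C_33 = (0.70)(0.85) − (-0.30)(-0.20) = 0.5350
det(I−A) = Σ_j (I−A)_1j·C_1j = (0.70)(0.7625) + (-0.30)(0.1925) + (0.00)(0.2225) = 0.4760
adj(I−A) = Cᵀ =
  [ 0.7625   0.2700   0.0150]
  [ 0.1925   0.6300   0.0350]
  [ 0.2225   0.1100   0.5350]
(I − A)⁻¹ = adj(I−A) / det(I−A) ≈
  [   1.6019     0.5672     0.0315]
  [   0.4044     1.3235     0.0735]
  [   0.4674     0.2311     1.1239]
Δx = (I − A)⁻¹ Δd with Δd having +150 in the Water component and 0 elsewhere.
So Δx_W = L_WW · (+150), where L_WW = adj(I−A)_WW / det(I−A) = 0.6300 / 0.4760.
Δx_W = 0.6300 × (+150) / 0.4760 = 94.50 / 0.4760 ≈ 198.53.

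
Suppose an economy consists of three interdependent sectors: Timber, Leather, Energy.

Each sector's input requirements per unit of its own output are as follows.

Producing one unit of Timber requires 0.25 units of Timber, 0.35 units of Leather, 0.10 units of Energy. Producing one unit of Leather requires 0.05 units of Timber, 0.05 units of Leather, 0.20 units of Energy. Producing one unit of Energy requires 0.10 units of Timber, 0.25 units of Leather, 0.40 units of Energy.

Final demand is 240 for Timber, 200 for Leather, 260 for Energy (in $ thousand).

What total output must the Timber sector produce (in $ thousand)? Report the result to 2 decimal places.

x_1 = 449.90

I − A =
  [   0.75    -0.05    -0.10]
  [  -0.35     0.95    -0.25]
  [  -0.10    -0.20     0.60]
Cofactors of I−A, C_ij = (−1)^(i+j)·(minor ij) (rows/columns in the sector order above):
  C_11 = (0.95)(0.60) − (-0.25)(-0.20) = 0.5200
  C_12 = −[(-0.35)(0.60) − (-0.25)(-0.10)] = 0.2350
  C_13 = (-0.35)(-0.20) − (0.95)(-0.10) = 0.1650
  C_21 = −[(-0.05)(0.60) − (-0.10)(-0.20)] = 0.0500
  C_22 = (0.75)(0.60) − (-0.10)(-0.10) = 0.4400
  C_23 = −[(0.75)(-0.20) − (-0.05)(-0.10)] = 0.1550
  C_31 = (-0.05)(-0.25) − (-0.10)(0.95) = 0.1075
  C_32 = −[(0.75)(-0.25) − (-0.10)(-0.35)] = 0.2225
  C_33 = (0.75)(0.95) − (-0.05)(-0.35) = 0.6950
det(I−A) = Σ_j (I−A)_1j·C_1j = (0.75)(0.5200) + (-0.05)(0.2350) + (-0.10)(0.1650) = 0.36175
adj(I−A) = Cᵀ =
  [ 0.5200   0.0500   0.1075]
  [ 0.2350   0.4400   0.2225]
  [ 0.1650   0.1550   0.6950]
(I − A)⁻¹ = adj(I−A) / det(I−A) ≈
  [   1.4375     0.1382     0.2972]
  [   0.6496     1.2163     0.6151]
  [   0.4561     0.4285     1.9212]
x = (I − A)⁻¹ d = adj(I−A)·d / det(I−A), with det(I−A) = 0.36175:
  x_1 = (0.5200·240 + 0.0500·200 + 0.1075·260) / 0.36175 = 162.75 / 0.36175 ≈ 449.90
  x_2 = (0.2350·240 + 0.4400·200 + 0.2225·260) / 0.36175 = 202.25 / 0.36175 ≈ 559.09
  x_3 = (0.1650·240 + 0.1550·200 + 0.6950·260) / 0.36175 = 251.30 / 0.36175 ≈ 694.68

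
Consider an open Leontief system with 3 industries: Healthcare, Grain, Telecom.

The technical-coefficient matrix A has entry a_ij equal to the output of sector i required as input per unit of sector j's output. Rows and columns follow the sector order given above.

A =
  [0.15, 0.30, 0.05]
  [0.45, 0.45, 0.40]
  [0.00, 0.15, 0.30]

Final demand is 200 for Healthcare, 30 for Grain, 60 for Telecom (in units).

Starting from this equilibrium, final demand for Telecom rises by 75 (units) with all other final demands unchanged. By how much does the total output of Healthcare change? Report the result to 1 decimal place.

I − A =
  [   0.85    -0.30    -0.05]
  [  -0.45     0.55    -0.40]
  [   0.00    -0.15     0.70]
Cofactors of I−A, C_ij = (−1)^(i+j)·(minor ij) (rows/columns in the sector order above):
  C_11 = (0.55)(0.70) − (-0.40)(-0.15) = 0.3250
  C_12 = −[(-0.45)(0.70) − (-0.40)(0.00)] = 0.3150
  C_13 = (-0.45)(-0.15) − (0.55)(0.00) = 0.0675
  C_21 = −[(-0.30)(0.70) − (-0.05)(-0.15)] = 0.2175
  C_22 = (0.85)(0.70) − (-0.05)(0.00) = 0.5950
  C_23 = −[(0.85)(-0.15) − (-0.30)(0.00)] = 0.1275
  C_31 = (-0.30)(-0.40) − (-0.05)(0.55) = 0.1475
  C_32 = −[(0.85)(-0.40) − (-0.05)(-0.45)] = 0.3625
  C_33 = (0.85)(0.55) − (-0.30)(-0.45) = 0.3325
det(I−A) = Σ_j (I−A)_1j·C_1j = (0.85)(0.3250) + (-0.30)(0.3150) + (-0.05)(0.0675) = 0.178375
adj(I−A) = Cᵀ =
  [ 0.3250   0.2175   0.1475]
  [ 0.3150   0.5950   0.3625]
  [ 0.0675   0.1275   0.3325]
(I − A)⁻¹ = adj(I−A) / det(I−A) ≈
  [   1.8220     1.2193     0.8269]
  [   1.7659     3.3357     2.0322]
  [   0.3784     0.7148     1.8641]
Δx = (I − A)⁻¹ Δd with Δd having +75 in the Telecom component and 0 elsewhere.
So Δx_1 = L_13 · (+75), where L_13 = adj(I−A)_13 / det(I−A) = 0.1475 / 0.178375.
Δx_1 = 0.1475 × (+75) / 0.178375 = 11.0625 / 0.178375 ≈ 62.0.

Δx_1 = 62.0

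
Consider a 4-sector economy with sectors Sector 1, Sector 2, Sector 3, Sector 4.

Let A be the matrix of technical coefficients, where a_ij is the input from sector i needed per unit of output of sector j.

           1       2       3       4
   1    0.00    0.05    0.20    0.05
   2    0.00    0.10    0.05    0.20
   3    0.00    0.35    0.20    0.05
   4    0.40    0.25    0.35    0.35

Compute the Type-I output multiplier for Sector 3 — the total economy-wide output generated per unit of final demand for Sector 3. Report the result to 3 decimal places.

I − A =
  [   1.00    -0.05    -0.20    -0.05]
  [   0.00     0.90    -0.05    -0.20]
  [   0.00    -0.35     0.80    -0.05]
  [  -0.40    -0.25    -0.35     0.65]
Compute the cofactors C_ij = (−1)^(i+j)·(3×3 minor ij) of I−A; the adjugate is their transpose:
adj(I−A) = Cᵀ =
  [ 0.37575   0.08925   0.12850   0.06625]
  [ 0.06500   0.48250   0.11750   0.16250]
  [ 0.04600   0.23400   0.51300   0.11500]
  [ 0.28100   0.36650   0.40050   0.70250]
det(I−A) = Σ_j (I−A)_1j·C_1j = (1.00)(0.37575) + (-0.05)(0.06500) + (-0.20)(0.04600) + (-0.05)(0.28100) = 0.34925
(I − A)⁻¹ = adj(I−A) / det(I−A) ≈
  [   1.0759     0.2555     0.3679     0.1897]
  [   0.1861     1.3815     0.3364     0.4653]
  [   0.1317     0.6700     1.4689     0.3293]
  [   0.8046     1.0494     1.1467     2.0115]
The output multiplier for sector j is the column-j sum of the Leontief inverse (I − A)⁻¹ = adj(I−A) / det(I−A).
Column 3 of adj(I−A): (0.12850, 0.11750, 0.51300, 0.40050); det(I−A) = 0.34925.
m_3 = (0.12850 + 0.11750 + 0.51300 + 0.40050) / 0.34925 = 1.1595 / 0.34925 ≈ 3.320.

m_3 = 3.320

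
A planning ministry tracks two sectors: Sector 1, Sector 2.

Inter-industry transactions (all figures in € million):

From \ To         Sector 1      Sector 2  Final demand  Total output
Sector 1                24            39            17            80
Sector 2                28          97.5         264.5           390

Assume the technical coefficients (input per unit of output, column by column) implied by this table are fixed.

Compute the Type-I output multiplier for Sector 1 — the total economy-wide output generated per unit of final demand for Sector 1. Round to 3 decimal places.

Technical coefficients a_ij = z_ij / X_j:
  a_11 = 24/80 = 0.30, a_21 = 28/80 = 0.35
  a_12 = 39/390 = 0.10, a_22 = 97.5/390 = 0.25
I − A =
  [   0.70    -0.10]
  [  -0.35     0.75]
det(I−A) = (0.70)(0.75) − (-0.10)(-0.35) = 0.4900
adj(I−A) = [[0.75, 0.10], [0.35, 0.70]]
(I − A)⁻¹ = adj(I−A) / det(I−A) ≈
  [   1.5306     0.2041]
  [   0.7143     1.4286]
The output multiplier for sector j is the column-j sum of the Leontief inverse (I − A)⁻¹ = adj(I−A) / det(I−A).
Column 1 of adj(I−A): (0.75, 0.35); det(I−A) = 0.4900.
m_1 = (0.75 + 0.35) / 0.4900 = 1.10 / 0.4900 ≈ 2.245.

m_1 = 2.245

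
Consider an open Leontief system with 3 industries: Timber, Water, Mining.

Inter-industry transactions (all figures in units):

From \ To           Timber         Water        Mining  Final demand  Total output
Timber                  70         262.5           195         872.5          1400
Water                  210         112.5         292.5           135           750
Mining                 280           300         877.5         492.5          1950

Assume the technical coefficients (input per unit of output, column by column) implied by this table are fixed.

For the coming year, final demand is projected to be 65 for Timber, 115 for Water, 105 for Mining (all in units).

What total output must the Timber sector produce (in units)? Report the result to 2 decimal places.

Technical coefficients a_ij = z_ij / X_j:
  a_TT = 70/1400 = 0.05, a_WT = 210/1400 = 0.15, a_MT = 280/1400 = 0.20
  a_TW = 262.5/750 = 0.35, a_WW = 112.5/750 = 0.15, a_MW = 300/750 = 0.40
  a_TM = 195/1950 = 0.10, a_WM = 292.5/1950 = 0.15, a_MM = 877.5/1950 = 0.45
I − A =
  [   0.95    -0.35    -0.10]
  [  -0.15     0.85    -0.15]
  [  -0.20    -0.40     0.55]
Cofactors of I−A, C_ij = (−1)^(i+j)·(minor ij) (rows/columns in the sector order above):
  C_11 = (0.85)(0.55) − (-0.15)(-0.40) = 0.4075
  C_12 = −[(-0.15)(0.55) − (-0.15)(-0.20)] = 0.1125
  C_13 = (-0.15)(-0.40) − (0.85)(-0.20) = 0.2300
  C_21 = −[(-0.35)(0.55) − (-0.10)(-0.40)] = 0.2325
  C_22 = (0.95)(0.55) − (-0.10)(-0.20) = 0.5025
  C_23 = −[(0.95)(-0.40) − (-0.35)(-0.20)] = 0.4500
  C_31 = (-0.35)(-0.15) − (-0.10)(0.85) = 0.1375
  C_32 = −[(0.95)(-0.15) − (-0.10)(-0.15)] = 0.1575
  C_33 = (0.95)(0.85) − (-0.35)(-0.15) = 0.7550
det(I−A) = Σ_j (I−A)_1j·C_1j = (0.95)(0.4075) + (-0.35)(0.1125) + (-0.10)(0.2300) = 0.32475
adj(I−A) = Cᵀ =
  [ 0.4075   0.2325   0.1375]
  [ 0.1125   0.5025   0.1575]
  [ 0.2300   0.4500   0.7550]
(I − A)⁻¹ = adj(I−A) / det(I−A) ≈
  [   1.2548     0.7159     0.4234]
  [   0.3464     1.5473     0.4850]
  [   0.7082     1.3857     2.3249]
x = (I − A)⁻¹ d = adj(I−A)·d / det(I−A), with det(I−A) = 0.32475:
  x_T = (0.4075·65 + 0.2325·115 + 0.1375·105) / 0.32475 = 67.6625 / 0.32475 ≈ 208.35
  x_W = (0.1125·65 + 0.5025·115 + 0.1575·105) / 0.32475 = 81.6375 / 0.32475 ≈ 251.39
  x_M = (0.2300·65 + 0.4500·115 + 0.7550·105) / 0.32475 = 145.975 / 0.32475 ≈ 449.50

x_T = 208.35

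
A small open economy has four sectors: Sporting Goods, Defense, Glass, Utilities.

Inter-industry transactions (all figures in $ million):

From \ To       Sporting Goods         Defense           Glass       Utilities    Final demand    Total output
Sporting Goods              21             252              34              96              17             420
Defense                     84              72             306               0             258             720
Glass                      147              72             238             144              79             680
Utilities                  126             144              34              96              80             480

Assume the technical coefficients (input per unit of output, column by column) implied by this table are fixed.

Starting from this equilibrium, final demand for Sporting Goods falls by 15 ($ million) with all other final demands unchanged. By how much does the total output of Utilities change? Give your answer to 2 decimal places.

Δx_4 = -16.64

Technical coefficients a_ij = z_ij / X_j:
  a_11 = 21/420 = 0.05, a_21 = 84/420 = 0.20, a_31 = 147/420 = 0.35, a_41 = 126/420 = 0.30
  a_12 = 252/720 = 0.35, a_22 = 72/720 = 0.10, a_32 = 72/720 = 0.10, a_42 = 144/720 = 0.20
  a_13 = 34/680 = 0.05, a_23 = 306/680 = 0.45, a_33 = 238/680 = 0.35, a_43 = 34/680 = 0.05
  a_14 = 96/480 = 0.20, a_24 = 0/480 = 0.00, a_34 = 144/480 = 0.30, a_44 = 96/480 = 0.20
I − A =
  [   0.95    -0.35    -0.05    -0.20]
  [  -0.20     0.90    -0.45     0.00]
  [  -0.35    -0.10     0.65    -0.30]
  [  -0.30    -0.20    -0.05     0.80]
Compute the cofactors C_ij = (−1)^(i+j)·(3×3 minor ij) of I−A; the adjugate is their transpose:
adj(I−A) = Cᵀ =
  [ 0.391500   0.210750   0.189000   0.168750]
  [ 0.267500   0.418750   0.325000   0.188750]
  [ 0.361000   0.270500   0.566000   0.302500]
  [ 0.236250   0.200625   0.187500   0.395625]
det(I−A) = Σ_j (I−A)_1j·C_1j = (0.95)(0.391500) + (-0.35)(0.267500) + (-0.05)(0.361000) + (-0.20)(0.236250) = 0.2130
(I − A)⁻¹ = adj(I−A) / det(I−A) ≈
  [   1.8380     0.9894     0.8873     0.7923]
  [   1.2559     1.9660     1.5258     0.8862]
  [   1.6948     1.2700     2.6573     1.4202]
  [   1.1092     0.9419     0.8803     1.8574]
Δx = (I − A)⁻¹ Δd with Δd having -15 in the Sporting Goods component and 0 elsewhere.
So Δx_4 = L_41 · (-15), where L_41 = adj(I−A)_41 / det(I−A) = 0.236250 / 0.2130.
Δx_4 = 0.236250 × (-15) / 0.2130 = -3.54375 / 0.2130 ≈ -16.64.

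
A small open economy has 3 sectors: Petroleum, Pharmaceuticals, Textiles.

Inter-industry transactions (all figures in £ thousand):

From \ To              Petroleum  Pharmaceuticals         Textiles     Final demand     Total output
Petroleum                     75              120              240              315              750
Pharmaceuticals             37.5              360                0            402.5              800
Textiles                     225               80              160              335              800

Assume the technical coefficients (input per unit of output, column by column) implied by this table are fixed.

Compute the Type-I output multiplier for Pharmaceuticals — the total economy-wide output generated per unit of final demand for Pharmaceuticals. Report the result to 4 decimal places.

Technical coefficients a_ij = z_ij / X_j:
  a_11 = 75/750 = 0.10, a_21 = 37.5/750 = 0.05, a_31 = 225/750 = 0.30
  a_12 = 120/800 = 0.15, a_22 = 360/800 = 0.45, a_32 = 80/800 = 0.10
  a_13 = 240/800 = 0.30, a_23 = 0/800 = 0.00, a_33 = 160/800 = 0.20
I − A =
  [   0.90    -0.15    -0.30]
  [  -0.05     0.55     0.00]
  [  -0.30    -0.10     0.80]
Cofactors of I−A, C_ij = (−1)^(i+j)·(minor ij) (rows/columns in the sector order above):
  C_11 = (0.55)(0.80) − (0.00)(-0.10) = 0.4400
  C_12 = −[(-0.05)(0.80) − (0.00)(-0.30)] = 0.0400
  C_13 = (-0.05)(-0.10) − (0.55)(-0.30) = 0.1700
  C_21 = −[(-0.15)(0.80) − (-0.30)(-0.10)] = 0.1500
  C_22 = (0.90)(0.80) − (-0.30)(-0.30) = 0.6300
  C_23 = −[(0.90)(-0.10) − (-0.15)(-0.30)] = 0.1350
  C_31 = (-0.15)(0.00) − (-0.30)(0.55) = 0.1650
  C_32 = −[(0.90)(0.00) − (-0.30)(-0.05)] = 0.0150
  C_33 = (0.90)(0.55) − (-0.15)(-0.05) = 0.4875
det(I−A) = Σ_j (I−A)_1j·C_1j = (0.90)(0.4400) + (-0.15)(0.0400) + (-0.30)(0.1700) = 0.3390
adj(I−A) = Cᵀ =
  [ 0.4400   0.1500   0.1650]
  [ 0.0400   0.6300   0.0150]
  [ 0.1700   0.1350   0.4875]
(I − A)⁻¹ = adj(I−A) / det(I−A) ≈
  [   1.29794     0.44248     0.48673]
  [   0.11799     1.85841     0.04425]
  [   0.50147     0.39823     1.43805]
The output multiplier for sector j is the column-j sum of the Leontief inverse (I − A)⁻¹ = adj(I−A) / det(I−A).
Column 2 of adj(I−A): (0.1500, 0.6300, 0.1350); det(I−A) = 0.3390.
m_2 = (0.1500 + 0.6300 + 0.1350) / 0.3390 = 0.915 / 0.3390 ≈ 2.6991.

m_2 = 2.6991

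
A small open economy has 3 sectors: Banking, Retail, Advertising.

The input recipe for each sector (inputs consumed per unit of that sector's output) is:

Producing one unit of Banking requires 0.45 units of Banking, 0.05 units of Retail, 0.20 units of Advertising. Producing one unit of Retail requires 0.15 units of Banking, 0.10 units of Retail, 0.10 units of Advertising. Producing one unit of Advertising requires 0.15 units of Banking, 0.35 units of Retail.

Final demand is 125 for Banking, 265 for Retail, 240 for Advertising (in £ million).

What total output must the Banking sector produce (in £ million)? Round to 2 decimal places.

x_B = 457.79

I − A =
  [   0.55    -0.15    -0.15]
  [  -0.05     0.90    -0.35]
  [  -0.20    -0.10     1.00]
Cofactors of I−A, C_ij = (−1)^(i+j)·(minor ij) (rows/columns in the sector order above):
  C_11 = (0.90)(1.00) − (-0.35)(-0.10) = 0.8650
  C_12 = −[(-0.05)(1.00) − (-0.35)(-0.20)] = 0.1200
  C_13 = (-0.05)(-0.10) − (0.90)(-0.20) = 0.1850
  C_21 = −[(-0.15)(1.00) − (-0.15)(-0.10)] = 0.1650
  C_22 = (0.55)(1.00) − (-0.15)(-0.20) = 0.5200
  C_23 = −[(0.55)(-0.10) − (-0.15)(-0.20)] = 0.0850
  C_31 = (-0.15)(-0.35) − (-0.15)(0.90) = 0.1875
  C_32 = −[(0.55)(-0.35) − (-0.15)(-0.05)] = 0.2000
  C_33 = (0.55)(0.90) − (-0.15)(-0.05) = 0.4875
det(I−A) = Σ_j (I−A)_1j·C_1j = (0.55)(0.8650) + (-0.15)(0.1200) + (-0.15)(0.1850) = 0.4300
adj(I−A) = Cᵀ =
  [ 0.8650   0.1650   0.1875]
  [ 0.1200   0.5200   0.2000]
  [ 0.1850   0.0850   0.4875]
(I − A)⁻¹ = adj(I−A) / det(I−A) ≈
  [   2.0116     0.3837     0.4360]
  [   0.2791     1.2093     0.4651]
  [   0.4302     0.1977     1.1337]
x = (I − A)⁻¹ d = adj(I−A)·d / det(I−A), with det(I−A) = 0.4300:
  x_B = (0.8650·125 + 0.1650·265 + 0.1875·240) / 0.4300 = 196.85 / 0.4300 ≈ 457.79
  x_R = (0.1200·125 + 0.5200·265 + 0.2000·240) / 0.4300 = 200.80 / 0.4300 ≈ 466.98
  x_A = (0.1850·125 + 0.0850·265 + 0.4875·240) / 0.4300 = 162.65 / 0.4300 ≈ 378.26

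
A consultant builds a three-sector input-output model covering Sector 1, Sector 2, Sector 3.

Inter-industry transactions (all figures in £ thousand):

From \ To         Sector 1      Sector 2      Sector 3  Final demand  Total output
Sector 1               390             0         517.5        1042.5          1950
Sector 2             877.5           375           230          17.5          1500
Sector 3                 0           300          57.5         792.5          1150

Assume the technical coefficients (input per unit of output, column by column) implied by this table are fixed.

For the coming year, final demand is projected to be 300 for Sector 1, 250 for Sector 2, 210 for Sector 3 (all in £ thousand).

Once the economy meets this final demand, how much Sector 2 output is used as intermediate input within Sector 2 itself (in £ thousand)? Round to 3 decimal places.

z_22 = 198.178

Technical coefficients a_ij = z_ij / X_j:
  a_11 = 390/1950 = 0.20, a_21 = 877.5/1950 = 0.45, a_31 = 0/1950 = 0.00
  a_12 = 0/1500 = 0.00, a_22 = 375/1500 = 0.25, a_32 = 300/1500 = 0.20
  a_13 = 517.5/1150 = 0.45, a_23 = 230/1150 = 0.20, a_33 = 57.5/1150 = 0.05
I − A =
  [   0.80     0.00    -0.45]
  [  -0.45     0.75    -0.20]
  [   0.00    -0.20     0.95]
Cofactors of I−A, C_ij = (−1)^(i+j)·(minor ij) (rows/columns in the sector order above):
  C_11 = (0.75)(0.95) − (-0.20)(-0.20) = 0.6725
  C_12 = −[(-0.45)(0.95) − (-0.20)(0.00)] = 0.4275
  C_13 = (-0.45)(-0.20) − (0.75)(0.00) = 0.0900
  C_21 = −[(0.00)(0.95) − (-0.45)(-0.20)] = 0.0900
  C_22 = (0.80)(0.95) − (-0.45)(0.00) = 0.7600
  C_23 = −[(0.80)(-0.20) − (0.00)(0.00)] = 0.1600
  C_31 = (0.00)(-0.20) − (-0.45)(0.75) = 0.3375
  C_32 = −[(0.80)(-0.20) − (-0.45)(-0.45)] = 0.3625
  C_33 = (0.80)(0.75) − (0.00)(-0.45) = 0.6000
det(I−A) = Σ_j (I−A)_1j·C_1j = (0.80)(0.6725) + (0.00)(0.4275) + (-0.45)(0.0900) = 0.4975
adj(I−A) = Cᵀ =
  [ 0.6725   0.0900   0.3375]
  [ 0.4275   0.7600   0.3625]
  [ 0.0900   0.1600   0.6000]
(I − A)⁻¹ = adj(I−A) / det(I−A) ≈
  [   1.3518     0.1809     0.6784]
  [   0.8593     1.5276     0.7286]
  [   0.1809     0.3216     1.2060]
First solve x = (I − A)⁻¹ d = adj(I−A)·d / det(I−A); in particular x_2 = (0.4275·300 + 0.7600·250 + 0.3625·210) / 0.4975 = 394.375 / 0.4975 ≈ 792.71357.
Intermediate flow from 2 to 2: z_22 = a_22 · x_2 = 0.25 × 394.375 / 0.4975 = 98.59375 / 0.4975 ≈ 198.178.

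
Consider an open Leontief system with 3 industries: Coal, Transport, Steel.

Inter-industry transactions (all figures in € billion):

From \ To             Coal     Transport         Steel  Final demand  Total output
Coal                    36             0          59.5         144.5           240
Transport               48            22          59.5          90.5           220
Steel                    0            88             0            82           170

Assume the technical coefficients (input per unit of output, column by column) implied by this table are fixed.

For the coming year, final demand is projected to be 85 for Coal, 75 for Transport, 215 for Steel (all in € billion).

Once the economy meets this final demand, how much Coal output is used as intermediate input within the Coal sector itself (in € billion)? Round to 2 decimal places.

z_CC = 34.67

Technical coefficients a_ij = z_ij / X_j:
  a_CC = 36/240 = 0.15, a_TC = 48/240 = 0.20, a_SC = 0/240 = 0.00
  a_CT = 0/220 = 0.00, a_TT = 22/220 = 0.10, a_ST = 88/220 = 0.40
  a_CS = 59.5/170 = 0.35, a_TS = 59.5/170 = 0.35, a_SS = 0/170 = 0.00
I − A =
  [   0.85     0.00    -0.35]
  [  -0.20     0.90    -0.35]
  [   0.00    -0.40     1.00]
Cofactors of I−A, C_ij = (−1)^(i+j)·(minor ij) (rows/columns in the sector order above):
  C_11 = (0.90)(1.00) − (-0.35)(-0.40) = 0.7600
  C_12 = −[(-0.20)(1.00) − (-0.35)(0.00)] = 0.2000
  C_13 = (-0.20)(-0.40) − (0.90)(0.00) = 0.0800
  C_21 = −[(0.00)(1.00) − (-0.35)(-0.40)] = 0.1400
  C_22 = (0.85)(1.00) − (-0.35)(0.00) = 0.8500
  C_23 = −[(0.85)(-0.40) − (0.00)(0.00)] = 0.3400
  C_31 = (0.00)(-0.35) − (-0.35)(0.90) = 0.3150
  C_32 = −[(0.85)(-0.35) − (-0.35)(-0.20)] = 0.3675
  C_33 = (0.85)(0.90) − (0.00)(-0.20) = 0.7650
det(I−A) = Σ_j (I−A)_1j·C_1j = (0.85)(0.7600) + (0.00)(0.2000) + (-0.35)(0.0800) = 0.6180
adj(I−A) = Cᵀ =
  [ 0.7600   0.1400   0.3150]
  [ 0.2000   0.8500   0.3675]
  [ 0.0800   0.3400   0.7650]
(I − A)⁻¹ = adj(I−A) / det(I−A) ≈
  [   1.2298     0.2265     0.5097]
  [   0.3236     1.3754     0.5947]
  [   0.1294     0.5502     1.2379]
First solve x = (I − A)⁻¹ d = adj(I−A)·d / det(I−A); in particular x_C = (0.7600·85 + 0.1400·75 + 0.3150·215) / 0.6180 = 142.825 / 0.6180 ≈ 231.1084.
Intermediate flow from C to C: z_CC = a_CC · x_C = 0.15 × 142.825 / 0.6180 = 21.42375 / 0.6180 ≈ 34.67.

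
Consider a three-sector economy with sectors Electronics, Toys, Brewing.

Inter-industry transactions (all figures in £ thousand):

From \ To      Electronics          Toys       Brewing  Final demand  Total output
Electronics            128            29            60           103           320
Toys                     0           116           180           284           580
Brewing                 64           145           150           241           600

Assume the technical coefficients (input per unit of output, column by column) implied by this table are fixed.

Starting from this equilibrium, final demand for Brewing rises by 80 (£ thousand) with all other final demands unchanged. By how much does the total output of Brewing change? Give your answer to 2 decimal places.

Δx_3 = 129.73

Technical coefficients a_ij = z_ij / X_j:
  a_11 = 128/320 = 0.40, a_21 = 0/320 = 0.00, a_31 = 64/320 = 0.20
  a_12 = 29/580 = 0.05, a_22 = 116/580 = 0.20, a_32 = 145/580 = 0.25
  a_13 = 60/600 = 0.10, a_23 = 180/600 = 0.30, a_33 = 150/600 = 0.25
I − A =
  [   0.60    -0.05    -0.10]
  [   0.00     0.80    -0.30]
  [  -0.20    -0.25     0.75]
Cofactors of I−A, C_ij = (−1)^(i+j)·(minor ij) (rows/columns in the sector order above):
  C_11 = (0.80)(0.75) − (-0.30)(-0.25) = 0.5250
  C_12 = −[(0.00)(0.75) − (-0.30)(-0.20)] = 0.0600
  C_13 = (0.00)(-0.25) − (0.80)(-0.20) = 0.1600
  C_21 = −[(-0.05)(0.75) − (-0.10)(-0.25)] = 0.0625
  C_22 = (0.60)(0.75) − (-0.10)(-0.20) = 0.4300
  C_23 = −[(0.60)(-0.25) − (-0.05)(-0.20)] = 0.1600
  C_31 = (-0.05)(-0.30) − (-0.10)(0.80) = 0.0950
  C_32 = −[(0.60)(-0.30) − (-0.10)(0.00)] = 0.1800
  C_33 = (0.60)(0.80) − (-0.05)(0.00) = 0.4800
det(I−A) = Σ_j (I−A)_1j·C_1j = (0.60)(0.5250) + (-0.05)(0.0600) + (-0.10)(0.1600) = 0.2960
adj(I−A) = Cᵀ =
  [ 0.5250   0.0625   0.0950]
  [ 0.0600   0.4300   0.1800]
  [ 0.1600   0.1600   0.4800]
(I − A)⁻¹ = adj(I−A) / det(I−A) ≈
  [   1.7736     0.2111     0.3209]
  [   0.2027     1.4527     0.6081]
  [   0.5405     0.5405     1.6216]
Δx = (I − A)⁻¹ Δd with Δd having +80 in the Brewing component and 0 elsewhere.
So Δx_3 = L_33 · (+80), where L_33 = adj(I−A)_33 / det(I−A) = 0.4800 / 0.2960.
Δx_3 = 0.4800 × (+80) / 0.2960 = 38.40 / 0.2960 ≈ 129.73.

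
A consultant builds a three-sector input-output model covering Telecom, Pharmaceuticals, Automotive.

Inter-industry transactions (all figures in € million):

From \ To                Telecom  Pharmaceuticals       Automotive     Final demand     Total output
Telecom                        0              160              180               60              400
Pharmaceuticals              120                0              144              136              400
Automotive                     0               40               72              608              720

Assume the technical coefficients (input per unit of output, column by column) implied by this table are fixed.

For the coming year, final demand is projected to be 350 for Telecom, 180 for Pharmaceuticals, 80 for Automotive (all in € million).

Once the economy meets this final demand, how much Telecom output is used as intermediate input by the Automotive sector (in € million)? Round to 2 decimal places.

Technical coefficients a_ij = z_ij / X_j:
  a_11 = 0/400 = 0.00, a_21 = 120/400 = 0.30, a_31 = 0/400 = 0.00
  a_12 = 160/400 = 0.40, a_22 = 0/400 = 0.00, a_32 = 40/400 = 0.10
  a_13 = 180/720 = 0.25, a_23 = 144/720 = 0.20, a_33 = 72/720 = 0.10
I − A =
  [   1.00    -0.40    -0.25]
  [  -0.30     1.00    -0.20]
  [   0.00    -0.10     0.90]
Cofactors of I−A, C_ij = (−1)^(i+j)·(minor ij) (rows/columns in the sector order above):
  C_11 = (1.00)(0.90) − (-0.20)(-0.10) = 0.8800
  C_12 = −[(-0.30)(0.90) − (-0.20)(0.00)] = 0.2700
  C_13 = (-0.30)(-0.10) − (1.00)(0.00) = 0.0300
  C_21 = −[(-0.40)(0.90) − (-0.25)(-0.10)] = 0.3850
  C_22 = (1.00)(0.90) − (-0.25)(0.00) = 0.9000
  C_23 = −[(1.00)(-0.10) − (-0.40)(0.00)] = 0.1000
  C_31 = (-0.40)(-0.20) − (-0.25)(1.00) = 0.3300
  C_32 = −[(1.00)(-0.20) − (-0.25)(-0.30)] = 0.2750
  C_33 = (1.00)(1.00) − (-0.40)(-0.30) = 0.8800
det(I−A) = Σ_j (I−A)_1j·C_1j = (1.00)(0.8800) + (-0.40)(0.2700) + (-0.25)(0.0300) = 0.7645
adj(I−A) = Cᵀ =
  [ 0.8800   0.3850   0.3300]
  [ 0.2700   0.9000   0.2750]
  [ 0.0300   0.1000   0.8800]
(I − A)⁻¹ = adj(I−A) / det(I−A) ≈
  [   1.1511     0.5036     0.4317]
  [   0.3532     1.1772     0.3597]
  [   0.0392     0.1308     1.1511]
First solve x = (I − A)⁻¹ d = adj(I−A)·d / det(I−A); in particular x_3 = (0.0300·350 + 0.1000·180 + 0.8800·80) / 0.7645 = 98.90 / 0.7645 ≈ 129.3656.
Intermediate flow from 1 to 3: z_13 = a_13 · x_3 = 0.25 × 98.90 / 0.7645 = 24.725 / 0.7645 ≈ 32.34.

z_13 = 32.34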